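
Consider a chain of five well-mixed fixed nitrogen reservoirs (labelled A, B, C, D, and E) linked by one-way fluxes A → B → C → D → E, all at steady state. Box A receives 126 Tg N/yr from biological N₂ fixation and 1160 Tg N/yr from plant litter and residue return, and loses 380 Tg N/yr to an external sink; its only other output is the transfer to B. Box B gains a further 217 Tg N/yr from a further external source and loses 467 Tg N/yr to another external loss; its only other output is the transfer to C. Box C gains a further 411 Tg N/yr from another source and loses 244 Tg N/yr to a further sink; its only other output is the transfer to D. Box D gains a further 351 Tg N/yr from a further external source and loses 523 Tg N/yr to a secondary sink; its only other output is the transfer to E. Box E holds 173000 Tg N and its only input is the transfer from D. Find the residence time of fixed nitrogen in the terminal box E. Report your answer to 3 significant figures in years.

Box A: F(A→B) = (126 + 1160) − 380 = 906.00 Tg N/yr.
Box B: F(B→C) = (906.00 + 217) − 467 = 656.00 Tg N/yr.
Box C: F(C→D) = (656.00 + 411) − 244 = 823.00 Tg N/yr.
Box D: F(D→E) = (823.00 + 351) − 523 = 651.00 Tg N/yr.
Box E throughput = its input = 651.00 Tg N/yr; τ = 173000 / 651.00 = 265.7 yr.

266 yr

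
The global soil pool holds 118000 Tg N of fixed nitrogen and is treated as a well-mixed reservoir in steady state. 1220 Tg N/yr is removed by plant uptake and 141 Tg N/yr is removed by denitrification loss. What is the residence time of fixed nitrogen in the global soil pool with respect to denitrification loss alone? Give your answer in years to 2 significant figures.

Residence time with respect to a single sink: τ = M / F_sink.
τ = 118000 / 141 = 836.9 yr.

840 yr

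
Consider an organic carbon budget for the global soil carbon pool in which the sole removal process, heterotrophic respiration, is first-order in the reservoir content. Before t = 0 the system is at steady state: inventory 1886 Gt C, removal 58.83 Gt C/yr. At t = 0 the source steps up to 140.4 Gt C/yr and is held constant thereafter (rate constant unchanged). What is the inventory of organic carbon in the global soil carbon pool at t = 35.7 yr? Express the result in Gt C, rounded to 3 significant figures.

3640 Gt C

τ = M₀/F₀ = 1886/58.83 = 32.06 yr; rate constant k = 1/τ.
New steady state M_∞ = F₁/k = F₁·τ = 140.4 × 32.06 = 4501.0 Gt C.
M(t) = M_∞ + (M₀ − M_∞)·e^(−t/τ); t/τ = 35.7/32.06 = 1.114, so e^(−t/τ) = 0.3284.
M(t) = 4501.0 − 2615 × 0.3284 = 3642.3 Gt C.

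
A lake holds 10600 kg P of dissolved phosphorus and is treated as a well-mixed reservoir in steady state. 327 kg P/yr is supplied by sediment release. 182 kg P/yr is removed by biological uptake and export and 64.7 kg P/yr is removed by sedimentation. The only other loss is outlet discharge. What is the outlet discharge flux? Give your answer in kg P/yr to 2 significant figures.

80 kg P/yr

At steady state ΣF_in = ΣF_out.
ΣF_in = 327.00 kg P/yr.
Outlet discharge flux = ΣF_in − (182 + 64.7) = 327.00 − 246.7 = 80.30 kg P/yr.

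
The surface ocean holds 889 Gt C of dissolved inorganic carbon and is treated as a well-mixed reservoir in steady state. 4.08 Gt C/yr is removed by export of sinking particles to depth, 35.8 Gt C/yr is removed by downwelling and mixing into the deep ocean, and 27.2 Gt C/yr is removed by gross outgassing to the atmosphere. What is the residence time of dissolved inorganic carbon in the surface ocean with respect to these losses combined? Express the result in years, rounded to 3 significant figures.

13.3 yr

Total removal = 4.080 + 35.80 + 27.20 = 67.080 Gt C/yr.
τ = M / ΣF_out = 889 / 67.080 = 13.25 yr.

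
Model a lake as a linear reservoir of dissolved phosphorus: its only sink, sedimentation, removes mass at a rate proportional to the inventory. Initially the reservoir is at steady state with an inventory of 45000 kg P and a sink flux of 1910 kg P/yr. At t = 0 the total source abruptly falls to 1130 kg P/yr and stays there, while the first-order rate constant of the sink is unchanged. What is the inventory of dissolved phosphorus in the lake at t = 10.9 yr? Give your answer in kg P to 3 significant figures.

38200 kg P

τ = M₀/F₀ = 45000/1910 = 23.56 yr; rate constant k = 1/τ.
New steady state M_∞ = F₁/k = F₁·τ = 1130 × 23.56 = 26623 kg P.
M(t) = M_∞ + (M₀ − M_∞)·e^(−t/τ); t/τ = 10.9/23.56 = 0.4626, so e^(−t/τ) = 0.6296.
M(t) = 26623 + 18380 × 0.6296 = 38193 kg P.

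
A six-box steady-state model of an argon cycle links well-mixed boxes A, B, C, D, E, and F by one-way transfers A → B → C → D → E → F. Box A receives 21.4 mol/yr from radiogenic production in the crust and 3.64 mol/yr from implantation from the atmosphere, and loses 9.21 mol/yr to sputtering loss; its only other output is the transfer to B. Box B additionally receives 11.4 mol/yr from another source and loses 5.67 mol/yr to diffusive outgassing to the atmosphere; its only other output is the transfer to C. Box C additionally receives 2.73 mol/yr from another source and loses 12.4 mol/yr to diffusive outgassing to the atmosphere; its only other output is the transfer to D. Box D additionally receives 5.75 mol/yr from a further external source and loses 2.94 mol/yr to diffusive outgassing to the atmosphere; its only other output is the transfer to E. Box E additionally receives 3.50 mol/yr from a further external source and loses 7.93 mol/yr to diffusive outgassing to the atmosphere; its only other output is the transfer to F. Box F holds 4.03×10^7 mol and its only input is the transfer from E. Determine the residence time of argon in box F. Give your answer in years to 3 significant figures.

3.92×10^6 yr

Box A: F(A→B) = (21.4 + 3.64) − 9.21 = 15.830 mol/yr.
Box B: F(B→C) = (15.830 + 11.4) − 5.67 = 21.560 mol/yr.
Box C: F(C→D) = (21.560 + 2.73) − 12.4 = 11.890 mol/yr.
Box D: F(D→E) = (11.890 + 5.75) − 2.94 = 14.700 mol/yr.
Box E: F(E→F) = (14.700 + 3.50) − 7.93 = 10.270 mol/yr.
Box F throughput = its input = 10.270 mol/yr; τ = 4.03×10^7 / 10.270 = 3.924×10^6 yr.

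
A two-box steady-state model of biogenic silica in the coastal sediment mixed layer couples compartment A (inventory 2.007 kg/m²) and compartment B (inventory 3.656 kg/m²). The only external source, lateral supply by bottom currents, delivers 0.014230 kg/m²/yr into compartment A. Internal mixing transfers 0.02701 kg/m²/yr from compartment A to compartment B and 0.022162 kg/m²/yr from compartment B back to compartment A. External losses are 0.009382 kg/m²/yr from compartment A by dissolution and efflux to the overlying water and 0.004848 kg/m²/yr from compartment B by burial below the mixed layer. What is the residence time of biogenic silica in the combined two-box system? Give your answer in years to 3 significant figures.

Residence time in the combined system uses the total inventory and the total *external* removal — internal exchanges between the two boxes cancel.
M_total = 2.007 + 3.656 = 5.6630 kg/m².
ΣF_external_out = 0.009382 + 0.004848 = 0.014230 kg/m²/yr.
τ = M_total / ΣF_ext = 5.6630 / 0.014230 = 398.0 yr.

398 yr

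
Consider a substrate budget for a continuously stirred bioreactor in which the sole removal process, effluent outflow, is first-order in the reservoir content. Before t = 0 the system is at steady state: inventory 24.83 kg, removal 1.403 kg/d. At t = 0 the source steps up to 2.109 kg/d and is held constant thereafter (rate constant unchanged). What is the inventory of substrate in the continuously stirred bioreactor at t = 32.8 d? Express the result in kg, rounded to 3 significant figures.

τ = M₀/F₀ = 24.83/1.403 = 17.70 d; rate constant k = 1/τ.
New steady state M_∞ = F₁/k = F₁·τ = 2.109 × 17.70 = 37.325 kg.
M(t) = M_∞ + (M₀ − M_∞)·e^(−t/τ); t/τ = 32.8/17.70 = 1.853, so e^(−t/τ) = 0.1567.
M(t) = 37.325 − 12.49 × 0.1567 = 35.367 kg.

35.4 kg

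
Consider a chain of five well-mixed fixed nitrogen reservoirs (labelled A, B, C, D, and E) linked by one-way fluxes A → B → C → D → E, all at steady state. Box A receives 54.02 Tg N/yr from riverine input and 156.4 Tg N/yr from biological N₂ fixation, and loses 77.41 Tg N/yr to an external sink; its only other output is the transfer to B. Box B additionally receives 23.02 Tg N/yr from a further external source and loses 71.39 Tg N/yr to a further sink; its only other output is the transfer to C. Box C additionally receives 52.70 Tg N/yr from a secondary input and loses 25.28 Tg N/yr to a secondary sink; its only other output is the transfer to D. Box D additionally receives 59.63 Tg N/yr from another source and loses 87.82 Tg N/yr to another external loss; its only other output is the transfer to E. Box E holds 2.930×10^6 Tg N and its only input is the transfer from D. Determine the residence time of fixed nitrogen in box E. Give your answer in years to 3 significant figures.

Box A: F(A→B) = (54.02 + 156.4) − 77.41 = 133.01 Tg N/yr.
Box B: F(B→C) = (133.01 + 23.02) − 71.39 = 84.640 Tg N/yr.
Box C: F(C→D) = (84.640 + 52.70) − 25.28 = 112.06 Tg N/yr.
Box D: F(D→E) = (112.06 + 59.63) − 87.82 = 83.870 Tg N/yr.
Box E throughput = its input = 83.870 Tg N/yr; τ = 2.930×10^6 / 83.870 = 34940 yr.

34900 yr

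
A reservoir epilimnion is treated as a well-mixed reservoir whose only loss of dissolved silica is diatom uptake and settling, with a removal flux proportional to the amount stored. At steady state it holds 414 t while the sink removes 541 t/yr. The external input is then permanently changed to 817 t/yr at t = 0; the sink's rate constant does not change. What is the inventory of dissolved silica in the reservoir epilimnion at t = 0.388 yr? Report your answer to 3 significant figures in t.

Residence time τ = M₀/F₀ = 0.7652 yr. The eventual steady state is M_∞ = M₀·(F₁/F₀) = 414 × 817/541 = 625.21 t.
The anomaly ΔM(t) = M(t) − M_∞ decays as ΔM₀·e^(−t/τ) with ΔM₀ = 414 − 625.21 = −211.2 t.
At t = 0.388 yr, e^(−t/τ) = e^(−0.5070) = 0.6023, so ΔM = −127.2 t and M = 625.21 − 127.2 = 498.00 t.

498 t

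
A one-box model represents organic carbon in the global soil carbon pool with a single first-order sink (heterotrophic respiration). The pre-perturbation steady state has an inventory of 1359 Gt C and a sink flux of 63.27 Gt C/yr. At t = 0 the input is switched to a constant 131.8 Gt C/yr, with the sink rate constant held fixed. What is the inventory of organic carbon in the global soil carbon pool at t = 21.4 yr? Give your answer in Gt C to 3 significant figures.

2290 Gt C

τ = M₀/F₀ = 1359/63.27 = 21.48 yr; rate constant k = 1/τ.
New steady state M_∞ = F₁/k = F₁·τ = 131.8 × 21.48 = 2831.0 Gt C.
M(t) = M_∞ + (M₀ − M_∞)·e^(−t/τ); t/τ = 21.4/21.48 = 0.9963, so e^(−t/τ) = 0.3692.
M(t) = 2831.0 − 1472 × 0.3692 = 2287.5 Gt C.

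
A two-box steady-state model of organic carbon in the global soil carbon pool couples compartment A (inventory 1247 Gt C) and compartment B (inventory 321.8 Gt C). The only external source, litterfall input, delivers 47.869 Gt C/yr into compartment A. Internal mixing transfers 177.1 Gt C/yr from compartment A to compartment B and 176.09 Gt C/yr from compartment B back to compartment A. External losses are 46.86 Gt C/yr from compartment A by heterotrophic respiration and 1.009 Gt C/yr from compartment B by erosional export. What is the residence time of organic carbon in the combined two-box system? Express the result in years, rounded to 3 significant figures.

32.8 yr

Residence time in the combined system uses the total inventory and the total *external* removal — internal exchanges between the two boxes cancel.
M_total = 1247 + 321.8 = 1568.8 Gt C.
ΣF_external_out = 46.86 + 1.009 = 47.869 Gt C/yr.
τ = M_total / ΣF_ext = 1568.8 / 47.869 = 32.77 yr.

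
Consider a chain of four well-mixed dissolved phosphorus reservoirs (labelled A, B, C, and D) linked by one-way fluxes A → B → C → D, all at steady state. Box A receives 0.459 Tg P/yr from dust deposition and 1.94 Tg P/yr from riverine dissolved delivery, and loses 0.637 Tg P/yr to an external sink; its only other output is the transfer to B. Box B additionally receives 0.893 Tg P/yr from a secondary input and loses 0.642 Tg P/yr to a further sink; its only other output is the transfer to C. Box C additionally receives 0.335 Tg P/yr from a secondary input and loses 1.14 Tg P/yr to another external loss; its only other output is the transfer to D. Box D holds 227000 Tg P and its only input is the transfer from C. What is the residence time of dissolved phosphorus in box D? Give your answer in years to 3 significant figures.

Box A: F(A→B) = (0.459 + 1.94) − 0.637 = 1.7620 Tg P/yr.
Box B: F(B→C) = (1.7620 + 0.893) − 0.642 = 2.0130 Tg P/yr.
Box C: F(C→D) = (2.0130 + 0.335) − 1.14 = 1.2080 Tg P/yr.
Box D throughput = its input = 1.2080 Tg P/yr; τ = 227000 / 1.2080 = 187900 yr.

188000 yr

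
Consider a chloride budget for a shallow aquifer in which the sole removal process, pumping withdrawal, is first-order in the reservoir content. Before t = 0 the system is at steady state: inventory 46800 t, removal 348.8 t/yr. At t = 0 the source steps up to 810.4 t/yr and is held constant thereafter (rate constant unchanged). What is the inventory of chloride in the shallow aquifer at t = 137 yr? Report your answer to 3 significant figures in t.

τ = M₀/F₀ = 46800/348.8 = 134.2 yr; rate constant k = 1/τ.
New steady state M_∞ = F₁/k = F₁·τ = 810.4 × 134.2 = 108730 t.
M(t) = M_∞ + (M₀ − M_∞)·e^(−t/τ); t/τ = 137/134.2 = 1.021, so e^(−t/τ) = 0.3602.
M(t) = 108730 − 61930 × 0.3602 = 86425 t.

86400 t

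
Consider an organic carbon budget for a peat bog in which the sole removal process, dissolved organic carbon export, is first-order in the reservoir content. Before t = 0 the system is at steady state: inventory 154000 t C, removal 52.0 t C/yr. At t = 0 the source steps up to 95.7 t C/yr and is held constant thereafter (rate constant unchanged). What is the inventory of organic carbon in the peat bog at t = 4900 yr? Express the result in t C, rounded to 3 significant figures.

Residence time τ = M₀/F₀ = 2962 yr. The eventual steady state is M_∞ = M₀·(F₁/F₀) = 154000 × 95.7/52.0 = 283420 t C.
The anomaly ΔM(t) = M(t) − M_∞ decays as ΔM₀·e^(−t/τ) with ΔM₀ = 154000 − 283420 = −129400 t C.
At t = 4900 yr, e^(−t/τ) = e^(−1.655) = 0.1912, so ΔM = −24740 t C and M = 283420 − 24740 = 258680 t C.

259000 t C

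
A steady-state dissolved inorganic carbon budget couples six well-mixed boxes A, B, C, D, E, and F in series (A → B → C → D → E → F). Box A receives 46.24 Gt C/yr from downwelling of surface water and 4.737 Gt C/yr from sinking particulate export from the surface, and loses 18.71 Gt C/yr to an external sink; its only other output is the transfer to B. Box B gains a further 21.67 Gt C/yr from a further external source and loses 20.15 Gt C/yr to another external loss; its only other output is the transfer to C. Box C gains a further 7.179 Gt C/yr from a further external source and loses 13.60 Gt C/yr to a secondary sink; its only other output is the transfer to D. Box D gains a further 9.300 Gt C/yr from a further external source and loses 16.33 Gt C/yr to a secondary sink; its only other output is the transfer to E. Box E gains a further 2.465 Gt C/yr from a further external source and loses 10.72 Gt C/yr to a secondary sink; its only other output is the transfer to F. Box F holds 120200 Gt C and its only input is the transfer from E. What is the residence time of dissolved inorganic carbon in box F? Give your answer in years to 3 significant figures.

Box A: F(A→B) = (46.24 + 4.737) − 18.71 = 32.267 Gt C/yr.
Box B: F(B→C) = (32.267 + 21.67) − 20.15 = 33.787 Gt C/yr.
Box C: F(C→D) = (33.787 + 7.179) − 13.60 = 27.366 Gt C/yr.
Box D: F(D→E) = (27.366 + 9.300) − 16.33 = 20.336 Gt C/yr.
Box E: F(E→F) = (20.336 + 2.465) − 10.72 = 12.081 Gt C/yr.
Box F throughput = its input = 12.081 Gt C/yr; τ = 120200 / 12.081 = 9950 yr.

9950 yr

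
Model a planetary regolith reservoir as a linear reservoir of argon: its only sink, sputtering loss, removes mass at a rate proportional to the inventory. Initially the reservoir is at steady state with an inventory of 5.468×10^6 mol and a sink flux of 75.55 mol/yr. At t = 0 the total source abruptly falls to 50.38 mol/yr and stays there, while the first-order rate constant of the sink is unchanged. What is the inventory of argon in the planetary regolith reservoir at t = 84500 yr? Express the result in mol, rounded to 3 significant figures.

τ = M₀/F₀ = 5.468×10^6/75.55 = 72380 yr; rate constant k = 1/τ.
New steady state M_∞ = F₁/k = F₁·τ = 50.38 × 72380 = 3.6463×10^6 mol.
M(t) = M_∞ + (M₀ − M_∞)·e^(−t/τ); t/τ = 84500/72380 = 1.168, so e^(−t/τ) = 0.3111.
M(t) = 3.6463×10^6 + 1.822×10^6 × 0.3111 = 4.2131×10^6 mol.

4.21×10^6 mol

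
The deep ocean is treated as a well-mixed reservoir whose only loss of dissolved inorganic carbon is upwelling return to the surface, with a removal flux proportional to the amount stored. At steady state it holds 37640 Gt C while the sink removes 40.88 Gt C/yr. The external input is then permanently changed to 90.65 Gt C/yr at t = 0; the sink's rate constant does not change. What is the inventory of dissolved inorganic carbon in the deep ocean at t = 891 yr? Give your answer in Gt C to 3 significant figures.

66100 Gt C

The sink rate constant is k = F₀/M₀ = 40.88/37640 = 0.001086 yr⁻¹.
Solving dM/dt = F₁ − kM with M(0) = M₀ gives M(t) = F₁/k + (M₀ − F₁/k)·e^(−kt).
F₁/k = 90.65/0.001086 = 83465 Gt C; kt = 0.001086 × 891 = 0.9677, e^(−kt) = 0.3800.
M(891) = 83465 + (37640 − 83465) × 0.3800 = 83465 − 17410 = 66054 Gt C.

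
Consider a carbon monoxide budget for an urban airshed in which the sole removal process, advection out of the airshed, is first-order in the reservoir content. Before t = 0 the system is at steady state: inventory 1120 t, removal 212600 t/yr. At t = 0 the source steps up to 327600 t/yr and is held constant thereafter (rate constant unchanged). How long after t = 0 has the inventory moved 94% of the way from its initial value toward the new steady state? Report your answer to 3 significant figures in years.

0.0148 yr

τ = M₀/F₀ = 1120/212600 = 0.005268 yr.
The remaining gap fraction is e^(−t/τ); 94% covered ⇒ e^(−t/τ) = 0.0600.
t = −τ ln(0.0600) = 0.005268 × 2.813 = 0.01482 yr.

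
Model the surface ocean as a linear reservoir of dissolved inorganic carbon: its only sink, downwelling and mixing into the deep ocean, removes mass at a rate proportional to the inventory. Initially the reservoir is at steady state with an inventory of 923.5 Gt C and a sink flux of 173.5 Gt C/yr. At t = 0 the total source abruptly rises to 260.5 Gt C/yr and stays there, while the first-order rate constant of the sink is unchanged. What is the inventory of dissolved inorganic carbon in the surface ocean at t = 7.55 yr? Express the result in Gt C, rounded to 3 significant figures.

1270 Gt C

τ = M₀/F₀ = 923.5/173.5 = 5.323 yr; rate constant k = 1/τ.
New steady state M_∞ = F₁/k = F₁·τ = 260.5 × 5.323 = 1386.6 Gt C.
M(t) = M_∞ + (M₀ − M_∞)·e^(−t/τ); t/τ = 7.55/5.323 = 1.418, so e^(−t/τ) = 0.2421.
M(t) = 1386.6 − 463.1 × 0.2421 = 1274.5 Gt C.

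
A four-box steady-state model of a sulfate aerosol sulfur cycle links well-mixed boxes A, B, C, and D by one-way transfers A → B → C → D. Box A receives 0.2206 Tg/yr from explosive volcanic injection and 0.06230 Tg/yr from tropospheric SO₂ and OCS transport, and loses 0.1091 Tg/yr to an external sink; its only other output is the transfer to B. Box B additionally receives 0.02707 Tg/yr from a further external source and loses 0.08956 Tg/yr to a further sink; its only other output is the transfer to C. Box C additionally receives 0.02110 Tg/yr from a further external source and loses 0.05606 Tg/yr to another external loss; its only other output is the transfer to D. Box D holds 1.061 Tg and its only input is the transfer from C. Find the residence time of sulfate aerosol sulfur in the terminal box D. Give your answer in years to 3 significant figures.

13.9 yr

Box A: F(A→B) = (0.2206 + 0.06230) − 0.1091 = 0.17380 Tg/yr.
Box B: F(B→C) = (0.17380 + 0.02707) − 0.08956 = 0.11131 Tg/yr.
Box C: F(C→D) = (0.11131 + 0.02110) − 0.05606 = 0.076350 Tg/yr.
Box D throughput = its input = 0.076350 Tg/yr; τ = 1.061 / 0.076350 = 13.90 yr.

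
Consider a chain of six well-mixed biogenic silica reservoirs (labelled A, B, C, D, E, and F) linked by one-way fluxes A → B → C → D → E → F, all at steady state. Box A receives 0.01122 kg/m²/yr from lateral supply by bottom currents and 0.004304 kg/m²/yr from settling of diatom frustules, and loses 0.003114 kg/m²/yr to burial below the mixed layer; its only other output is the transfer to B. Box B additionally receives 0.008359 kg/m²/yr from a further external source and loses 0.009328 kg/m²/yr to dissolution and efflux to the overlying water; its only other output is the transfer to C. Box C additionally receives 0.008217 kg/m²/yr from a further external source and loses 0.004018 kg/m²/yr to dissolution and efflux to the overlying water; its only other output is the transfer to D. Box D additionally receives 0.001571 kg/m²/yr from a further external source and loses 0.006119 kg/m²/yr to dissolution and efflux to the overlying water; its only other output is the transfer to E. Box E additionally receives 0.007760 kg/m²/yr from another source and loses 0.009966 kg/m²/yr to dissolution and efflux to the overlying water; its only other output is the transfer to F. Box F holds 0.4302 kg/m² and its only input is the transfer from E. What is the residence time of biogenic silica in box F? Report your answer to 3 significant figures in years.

Box A: F(A→B) = (0.01122 + 0.004304) − 0.003114 = 0.012410 kg/m²/yr.
Box B: F(B→C) = (0.012410 + 0.008359) − 0.009328 = 0.011441 kg/m²/yr.
Box C: F(C→D) = (0.011441 + 0.008217) − 0.004018 = 0.015640 kg/m²/yr.
Box D: F(D→E) = (0.015640 + 0.001571) − 0.006119 = 0.011092 kg/m²/yr.
Box E: F(E→F) = (0.011092 + 0.007760) − 0.009966 = 0.0088860 kg/m²/yr.
Box F throughput = its input = 0.0088860 kg/m²/yr; τ = 0.4302 / 0.0088860 = 48.41 yr.

48.4 yr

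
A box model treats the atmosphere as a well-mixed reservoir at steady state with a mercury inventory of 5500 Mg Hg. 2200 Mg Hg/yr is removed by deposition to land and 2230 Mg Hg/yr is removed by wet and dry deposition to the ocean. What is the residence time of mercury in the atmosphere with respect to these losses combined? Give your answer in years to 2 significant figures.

Total removal = 2200 + 2230 = 4430.0 Mg Hg/yr.
τ = M / ΣF_out = 5500 / 4430.0 = 1.242 yr.

1.2 yr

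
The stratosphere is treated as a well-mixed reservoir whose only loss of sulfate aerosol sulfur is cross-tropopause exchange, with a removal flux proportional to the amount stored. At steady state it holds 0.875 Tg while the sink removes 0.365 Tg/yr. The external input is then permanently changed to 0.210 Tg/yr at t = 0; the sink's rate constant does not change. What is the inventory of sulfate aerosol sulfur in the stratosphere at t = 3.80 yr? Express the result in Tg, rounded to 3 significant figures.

Residence time τ = M₀/F₀ = 2.397 yr. The eventual steady state is M_∞ = M₀·(F₁/F₀) = 0.875 × 0.210/0.365 = 0.50342 Tg.
The anomaly ΔM(t) = M(t) − M_∞ decays as ΔM₀·e^(−t/τ) with ΔM₀ = 0.875 − 0.50342 = 0.3716 Tg.
At t = 3.80 yr, e^(−t/τ) = e^(−1.585) = 0.2049, so ΔM = 0.07614 Tg and M = 0.50342 + 0.07614 = 0.57957 Tg.

0.580 Tg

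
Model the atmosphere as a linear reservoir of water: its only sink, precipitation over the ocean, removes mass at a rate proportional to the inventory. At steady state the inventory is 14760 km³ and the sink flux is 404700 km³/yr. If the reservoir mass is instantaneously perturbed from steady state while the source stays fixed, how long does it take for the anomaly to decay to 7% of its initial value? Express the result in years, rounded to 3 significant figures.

For a linear reservoir the anomaly decays as exp(−t/τ) with τ = M/F = 14760/404700 = 0.03647 yr.
exp(−t/τ) = 0.07 ⇒ t = −τ ln(0.07) = 0.03647 × 2.659 = 0.09699 yr.

0.0970 yr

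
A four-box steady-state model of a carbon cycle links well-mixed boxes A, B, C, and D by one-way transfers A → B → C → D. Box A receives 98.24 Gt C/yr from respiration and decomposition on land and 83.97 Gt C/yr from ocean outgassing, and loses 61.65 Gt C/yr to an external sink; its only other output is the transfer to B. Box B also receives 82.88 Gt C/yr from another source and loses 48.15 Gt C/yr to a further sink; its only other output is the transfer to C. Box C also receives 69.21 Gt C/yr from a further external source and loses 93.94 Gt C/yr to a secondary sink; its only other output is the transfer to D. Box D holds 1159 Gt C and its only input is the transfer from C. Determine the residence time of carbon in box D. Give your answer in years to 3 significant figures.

8.88 yr

Box A: F(A→B) = (98.24 + 83.97) − 61.65 = 120.56 Gt C/yr.
Box B: F(B→C) = (120.56 + 82.88) − 48.15 = 155.29 Gt C/yr.
Box C: F(C→D) = (155.29 + 69.21) − 93.94 = 130.56 Gt C/yr.
Box D throughput = its input = 130.56 Gt C/yr; τ = 1159 / 130.56 = 8.877 yr.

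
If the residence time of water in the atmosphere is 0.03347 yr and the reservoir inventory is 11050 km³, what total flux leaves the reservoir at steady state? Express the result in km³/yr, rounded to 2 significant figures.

330000 km³/yr

F = M / τ = 11050 / 0.03347 = 330100 km³/yr.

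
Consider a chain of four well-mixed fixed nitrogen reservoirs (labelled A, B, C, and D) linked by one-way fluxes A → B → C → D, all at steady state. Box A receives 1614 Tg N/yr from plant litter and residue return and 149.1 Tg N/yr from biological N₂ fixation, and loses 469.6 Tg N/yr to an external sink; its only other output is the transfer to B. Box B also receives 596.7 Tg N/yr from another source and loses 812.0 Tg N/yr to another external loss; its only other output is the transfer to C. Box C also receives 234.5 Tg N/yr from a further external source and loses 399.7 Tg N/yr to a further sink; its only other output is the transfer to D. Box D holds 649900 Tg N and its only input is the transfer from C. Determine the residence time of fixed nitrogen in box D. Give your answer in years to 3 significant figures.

712 yr

Box A: F(A→B) = (1614 + 149.1) − 469.6 = 1293.5 Tg N/yr.
Box B: F(B→C) = (1293.5 + 596.7) − 812.0 = 1078.2 Tg N/yr.
Box C: F(C→D) = (1078.2 + 234.5) − 399.7 = 913.00 Tg N/yr.
Box D throughput = its input = 913.00 Tg N/yr; τ = 649900 / 913.00 = 711.8 yr.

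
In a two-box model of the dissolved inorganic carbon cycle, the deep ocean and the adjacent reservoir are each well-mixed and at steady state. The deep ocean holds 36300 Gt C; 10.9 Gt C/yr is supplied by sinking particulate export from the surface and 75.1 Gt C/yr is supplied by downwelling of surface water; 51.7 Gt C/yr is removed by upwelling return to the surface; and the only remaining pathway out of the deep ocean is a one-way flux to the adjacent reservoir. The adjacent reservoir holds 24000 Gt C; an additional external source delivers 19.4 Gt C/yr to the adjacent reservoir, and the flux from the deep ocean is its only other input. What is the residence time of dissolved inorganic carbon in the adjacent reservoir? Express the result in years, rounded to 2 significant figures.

450 yr

Balance the deep ocean: ΣF_in = 10.9 + 75.1 = 86.000 Gt C/yr.
Flux to the adjacent reservoir = ΣF_in − (51.7) = 34.300 Gt C/yr.
Total input to the adjacent reservoir = 34.300 + 19.4 = 53.700 Gt C/yr; at steady state this equals its total output.
τ = M / F = 24000 / 53.700 = 446.9 yr.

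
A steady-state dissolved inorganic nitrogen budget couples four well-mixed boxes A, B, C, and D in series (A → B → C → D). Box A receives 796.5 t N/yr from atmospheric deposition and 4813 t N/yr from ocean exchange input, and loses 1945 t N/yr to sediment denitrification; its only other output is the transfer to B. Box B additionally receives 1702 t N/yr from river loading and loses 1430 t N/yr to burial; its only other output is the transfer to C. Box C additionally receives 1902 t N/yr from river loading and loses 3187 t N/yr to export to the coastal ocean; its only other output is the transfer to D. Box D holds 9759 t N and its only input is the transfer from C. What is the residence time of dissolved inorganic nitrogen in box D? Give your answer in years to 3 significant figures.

Box A: F(A→B) = (796.5 + 4813) − 1945 = 3664.5 t N/yr.
Box B: F(B→C) = (3664.5 + 1702) − 1430 = 3936.5 t N/yr.
Box C: F(C→D) = (3936.5 + 1902) − 3187 = 2651.5 t N/yr.
Box D throughput = its input = 2651.5 t N/yr; τ = 9759 / 2651.5 = 3.681 yr.

3.68 yr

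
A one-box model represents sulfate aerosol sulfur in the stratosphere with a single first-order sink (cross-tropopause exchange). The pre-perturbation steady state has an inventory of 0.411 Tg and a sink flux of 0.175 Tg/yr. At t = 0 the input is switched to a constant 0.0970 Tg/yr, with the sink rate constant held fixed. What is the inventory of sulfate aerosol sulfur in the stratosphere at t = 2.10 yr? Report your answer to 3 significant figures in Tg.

The sink rate constant is k = F₀/M₀ = 0.175/0.411 = 0.4258 yr⁻¹.
Solving dM/dt = F₁ − kM with M(0) = M₀ gives M(t) = F₁/k + (M₀ − F₁/k)·e^(−kt).
F₁/k = 0.0970/0.4258 = 0.22781 Tg; kt = 0.4258 × 2.10 = 0.8942, e^(−kt) = 0.4090.
M(2.10) = 0.22781 + (0.411 − 0.22781) × 0.4090 = 0.22781 + 0.07492 = 0.30273 Tg.

0.303 Tg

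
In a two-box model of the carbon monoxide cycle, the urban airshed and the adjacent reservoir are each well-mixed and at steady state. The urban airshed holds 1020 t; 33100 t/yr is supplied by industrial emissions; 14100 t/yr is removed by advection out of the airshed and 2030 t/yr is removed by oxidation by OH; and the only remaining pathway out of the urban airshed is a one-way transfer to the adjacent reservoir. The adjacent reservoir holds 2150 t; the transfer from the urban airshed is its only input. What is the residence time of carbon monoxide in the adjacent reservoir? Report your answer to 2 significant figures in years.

Balance the urban airshed: ΣF_in = 33100 t/yr.
Transfer to the adjacent reservoir = ΣF_in − (14100 + 2030) = 16970 t/yr.
At steady state the output of the adjacent reservoir equals its input, 16970 t/yr.
τ = M / F = 2150 / 16970 = 0.1267 yr.

0.13 yr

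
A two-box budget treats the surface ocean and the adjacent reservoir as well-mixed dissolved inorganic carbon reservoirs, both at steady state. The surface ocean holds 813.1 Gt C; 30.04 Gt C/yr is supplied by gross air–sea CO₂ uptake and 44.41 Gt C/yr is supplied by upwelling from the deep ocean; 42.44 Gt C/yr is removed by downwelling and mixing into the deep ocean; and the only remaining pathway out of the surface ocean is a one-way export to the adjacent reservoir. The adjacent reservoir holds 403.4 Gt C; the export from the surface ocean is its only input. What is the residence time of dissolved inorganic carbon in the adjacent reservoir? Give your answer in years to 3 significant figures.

Balance the surface ocean: ΣF_in = 30.04 + 44.41 = 74.450 Gt C/yr.
Export to the adjacent reservoir = ΣF_in − (42.44) = 32.010 Gt C/yr.
At steady state the output of the adjacent reservoir equals its input, 32.010 Gt C/yr.
τ = M / F = 403.4 / 32.010 = 12.60 yr.

12.6 yr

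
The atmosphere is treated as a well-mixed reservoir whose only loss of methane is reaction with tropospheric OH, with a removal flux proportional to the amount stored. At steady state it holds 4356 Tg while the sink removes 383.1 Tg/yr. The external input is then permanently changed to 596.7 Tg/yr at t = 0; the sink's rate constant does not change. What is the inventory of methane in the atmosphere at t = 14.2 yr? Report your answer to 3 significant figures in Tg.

6090 Tg

The sink rate constant is k = F₀/M₀ = 383.1/4356 = 0.08795 yr⁻¹.
Solving dM/dt = F₁ − kM with M(0) = M₀ gives M(t) = F₁/k + (M₀ − F₁/k)·e^(−kt).
F₁/k = 596.7/0.08795 = 6784.7 Tg; kt = 0.08795 × 14.2 = 1.249, e^(−kt) = 0.2868.
M(14.2) = 6784.7 + (4356 − 6784.7) × 0.2868 = 6784.7 − 696.6 = 6088.1 Tg.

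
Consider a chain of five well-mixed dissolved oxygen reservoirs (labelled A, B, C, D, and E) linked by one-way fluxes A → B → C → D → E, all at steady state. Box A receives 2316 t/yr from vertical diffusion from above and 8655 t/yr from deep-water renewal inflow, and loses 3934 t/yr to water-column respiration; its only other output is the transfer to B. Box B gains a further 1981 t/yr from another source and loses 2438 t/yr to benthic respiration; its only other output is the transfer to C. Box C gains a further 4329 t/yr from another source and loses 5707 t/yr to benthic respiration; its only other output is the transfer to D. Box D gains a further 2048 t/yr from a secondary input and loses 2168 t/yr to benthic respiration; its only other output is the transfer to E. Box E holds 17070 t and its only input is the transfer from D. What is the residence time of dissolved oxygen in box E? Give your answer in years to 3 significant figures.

3.36 yr

Box A: F(A→B) = (2316 + 8655) − 3934 = 7037.0 t/yr.
Box B: F(B→C) = (7037.0 + 1981) − 2438 = 6580.0 t/yr.
Box C: F(C→D) = (6580.0 + 4329) − 5707 = 5202.0 t/yr.
Box D: F(D→E) = (5202.0 + 2048) − 2168 = 5082.0 t/yr.
Box E throughput = its input = 5082.0 t/yr; τ = 17070 / 5082.0 = 3.359 yr.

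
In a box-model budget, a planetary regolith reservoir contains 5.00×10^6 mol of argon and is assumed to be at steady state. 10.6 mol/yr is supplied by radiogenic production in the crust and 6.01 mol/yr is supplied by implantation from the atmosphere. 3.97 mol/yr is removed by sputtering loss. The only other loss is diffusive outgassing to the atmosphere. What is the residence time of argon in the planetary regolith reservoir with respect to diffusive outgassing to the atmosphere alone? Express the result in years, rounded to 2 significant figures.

At steady state ΣF_in = ΣF_out.
ΣF_in = 10.6 + 6.01 = 16.610 mol/yr.
Diffusive outgassing to the atmosphere flux = ΣF_in − (3.97) = 16.610 − 3.970 = 12.64 mol/yr.
τ = M / F = 5.00×10^6 / 12.64 = 395600 yr.

400000 yr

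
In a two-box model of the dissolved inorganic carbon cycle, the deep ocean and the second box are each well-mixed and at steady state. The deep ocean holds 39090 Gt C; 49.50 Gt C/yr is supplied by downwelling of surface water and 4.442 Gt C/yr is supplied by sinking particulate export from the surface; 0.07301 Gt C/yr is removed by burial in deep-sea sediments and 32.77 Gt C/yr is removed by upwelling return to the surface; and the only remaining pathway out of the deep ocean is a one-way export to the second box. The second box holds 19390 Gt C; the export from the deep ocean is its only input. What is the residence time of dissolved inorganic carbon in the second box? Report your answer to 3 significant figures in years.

919 yr

Balance the deep ocean: ΣF_in = 49.50 + 4.442 = 53.942 Gt C/yr.
Export to the second box = ΣF_in − (0.07301 + 32.77) = 21.099 Gt C/yr.
At steady state the output of the second box equals its input, 21.099 Gt C/yr.
τ = M / F = 19390 / 21.099 = 919.0 yr.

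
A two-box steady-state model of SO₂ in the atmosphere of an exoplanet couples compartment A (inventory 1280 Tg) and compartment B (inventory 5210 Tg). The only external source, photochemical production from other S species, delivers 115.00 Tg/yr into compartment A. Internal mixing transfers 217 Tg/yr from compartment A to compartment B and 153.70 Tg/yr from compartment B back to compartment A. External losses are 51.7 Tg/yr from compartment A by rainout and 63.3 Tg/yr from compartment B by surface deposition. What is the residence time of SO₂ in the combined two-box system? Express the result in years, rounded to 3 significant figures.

Treat the two boxes together as one reservoir: the mixing fluxes between them are internal recycling, so τ = ΣM / Σ(external losses).
M_total = 1280 + 5210 = 6490.0 Tg.
ΣF_external_out = 51.7 + 63.3 = 115.00 Tg/yr.
τ = M_total / ΣF_ext = 6490.0 / 115.00 = 56.43 yr.

56.4 yr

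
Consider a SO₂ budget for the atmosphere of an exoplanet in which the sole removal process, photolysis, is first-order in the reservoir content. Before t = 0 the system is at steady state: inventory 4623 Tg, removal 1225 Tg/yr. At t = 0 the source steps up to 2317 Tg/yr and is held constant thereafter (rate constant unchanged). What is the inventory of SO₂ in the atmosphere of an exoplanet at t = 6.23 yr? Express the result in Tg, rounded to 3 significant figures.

τ = M₀/F₀ = 4623/1225 = 3.774 yr; rate constant k = 1/τ.
New steady state M_∞ = F₁/k = F₁·τ = 2317 × 3.774 = 8744.1 Tg.
M(t) = M_∞ + (M₀ − M_∞)·e^(−t/τ); t/τ = 6.23/3.774 = 1.651, so e^(−t/τ) = 0.1919.
M(t) = 8744.1 − 4121 × 0.1919 = 7953.3 Tg.

7950 Tg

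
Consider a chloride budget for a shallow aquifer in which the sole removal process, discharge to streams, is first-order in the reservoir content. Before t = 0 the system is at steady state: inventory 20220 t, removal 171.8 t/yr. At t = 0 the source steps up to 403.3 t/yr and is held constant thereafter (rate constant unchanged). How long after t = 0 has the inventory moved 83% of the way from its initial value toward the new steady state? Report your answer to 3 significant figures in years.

209 yr

τ = M₀/F₀ = 20220/171.8 = 117.7 yr.
The remaining gap fraction is e^(−t/τ); 83% covered ⇒ e^(−t/τ) = 0.170.
t = −τ ln(0.170) = 117.7 × 1.772 = 208.6 yr.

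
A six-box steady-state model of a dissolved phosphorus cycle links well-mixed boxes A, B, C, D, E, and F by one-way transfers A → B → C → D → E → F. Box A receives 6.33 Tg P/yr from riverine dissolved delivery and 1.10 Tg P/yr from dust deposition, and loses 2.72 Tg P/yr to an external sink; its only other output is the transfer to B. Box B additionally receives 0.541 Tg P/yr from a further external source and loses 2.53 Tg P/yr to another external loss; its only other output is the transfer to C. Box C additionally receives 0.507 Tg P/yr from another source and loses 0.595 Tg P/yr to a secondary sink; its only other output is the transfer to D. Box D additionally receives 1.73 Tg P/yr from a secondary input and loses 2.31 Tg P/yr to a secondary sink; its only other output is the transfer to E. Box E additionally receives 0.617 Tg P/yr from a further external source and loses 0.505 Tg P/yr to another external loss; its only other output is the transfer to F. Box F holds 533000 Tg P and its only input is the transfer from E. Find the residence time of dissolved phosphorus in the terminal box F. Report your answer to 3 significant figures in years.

246000 yr

Box A: F(A→B) = (6.33 + 1.10) − 2.72 = 4.7100 Tg P/yr.
Box B: F(B→C) = (4.7100 + 0.541) − 2.53 = 2.7210 Tg P/yr.
Box C: F(C→D) = (2.7210 + 0.507) − 0.595 = 2.6330 Tg P/yr.
Box D: F(D→E) = (2.6330 + 1.73) − 2.31 = 2.0530 Tg P/yr.
Box E: F(E→F) = (2.0530 + 0.617) − 0.505 = 2.1650 Tg P/yr.
Box F throughput = its input = 2.1650 Tg P/yr; τ = 533000 / 2.1650 = 246200 yr.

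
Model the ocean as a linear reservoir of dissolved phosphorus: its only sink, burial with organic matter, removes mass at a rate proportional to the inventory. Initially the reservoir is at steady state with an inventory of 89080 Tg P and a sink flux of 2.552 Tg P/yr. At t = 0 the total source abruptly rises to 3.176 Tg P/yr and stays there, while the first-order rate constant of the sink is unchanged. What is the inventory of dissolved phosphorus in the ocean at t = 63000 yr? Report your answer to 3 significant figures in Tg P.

107000 Tg P

Residence time τ = M₀/F₀ = 34910 yr. The eventual steady state is M_∞ = M₀·(F₁/F₀) = 89080 × 3.176/2.552 = 110860 Tg P.
The anomaly ΔM(t) = M(t) − M_∞ decays as ΔM₀·e^(−t/τ) with ΔM₀ = 89080 − 110860 = −21780 Tg P.
At t = 63000 yr, e^(−t/τ) = e^(−1.805) = 0.1645, so ΔM = −3583 Tg P and M = 110860 − 3583 = 107280 Tg P.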